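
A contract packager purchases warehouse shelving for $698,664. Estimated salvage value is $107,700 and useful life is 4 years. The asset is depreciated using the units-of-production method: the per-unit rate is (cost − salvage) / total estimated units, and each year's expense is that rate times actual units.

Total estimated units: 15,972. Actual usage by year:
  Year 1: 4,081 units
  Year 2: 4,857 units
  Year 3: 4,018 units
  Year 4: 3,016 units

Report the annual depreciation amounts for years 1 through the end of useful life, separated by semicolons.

Depreciable base = $698,664 − $107,700 = $590,964.
Rate = $590,964 / 15,972 units = $37 per unit.
Year 1: 4,081 × $37 = $150,997. Book value $547,667.
Year 2: 4,857 × $37 = $179,709. Book value $367,958.
Year 3: 4,018 × $37 = $148,666. Book value $219,292.
Year 4: 3,016 × $37 = $111,592. Book value $107,700.

$150,997; $179,709; $148,666; $111,592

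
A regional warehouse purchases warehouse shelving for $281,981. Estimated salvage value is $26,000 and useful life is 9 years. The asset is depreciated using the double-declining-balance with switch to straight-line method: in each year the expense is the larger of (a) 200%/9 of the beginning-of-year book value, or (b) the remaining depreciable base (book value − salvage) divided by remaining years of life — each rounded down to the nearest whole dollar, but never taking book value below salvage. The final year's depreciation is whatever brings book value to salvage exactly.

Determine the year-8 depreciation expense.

Depreciable base = $281,981 − $26,000 = $255,981.
Year 1: DB = ⌊$281,981 × 200%/9⌋ = $62,662; SL = ⌊$255,981/9⌋ = $28,442 → take DB $62,662. Book value $219,319.
Year 2: DB = ⌊$219,319 × 200%/9⌋ = $48,737; SL = ⌊$193,319/8⌋ = $24,164 → take DB $48,737. Book value $170,582.
Year 3: DB = ⌊$170,582 × 200%/9⌋ = $37,907; SL = ⌊$144,582/7⌋ = $20,654 → take DB $37,907. Book value $132,675.
Year 4: DB = ⌊$132,675 × 200%/9⌋ = $29,483; SL = ⌊$106,675/6⌋ = $17,779 → take DB $29,483. Book value $103,192.
Year 5: DB = ⌊$103,192 × 200%/9⌋ = $22,931; SL = ⌊$77,192/5⌋ = $15,438 → take DB $22,931. Book value $80,261.
Year 6: DB = ⌊$80,261 × 200%/9⌋ = $17,835; SL = ⌊$54,261/4⌋ = $13,565 → take DB $17,835. Book value $62,426.
Year 7: DB = ⌊$62,426 × 200%/9⌋ = $13,872; SL = ⌊$36,426/3⌋ = $12,142 → take DB $13,872. Book value $48,554.
Year 8: DB = ⌊$48,554 × 200%/9⌋ = $10,789; SL = ⌊$22,554/2⌋ = $11,277 → take SL $11,277. Book value $37,277.

$11,277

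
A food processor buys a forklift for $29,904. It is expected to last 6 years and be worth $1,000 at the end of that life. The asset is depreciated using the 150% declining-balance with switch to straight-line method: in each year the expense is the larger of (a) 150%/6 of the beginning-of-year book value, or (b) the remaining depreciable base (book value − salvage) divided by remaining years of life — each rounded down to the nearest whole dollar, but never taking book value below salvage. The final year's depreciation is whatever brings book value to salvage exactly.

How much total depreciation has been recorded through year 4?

$21,160

Depreciable base = $29,904 − $1,000 = $28,904.
Year 1: DB = ⌊$29,904 × 150%/6⌋ = $7,476; SL = ⌊$28,904/6⌋ = $4,817 → take DB $7,476. Book value $22,428.
Year 2: DB = ⌊$22,428 × 150%/6⌋ = $5,607; SL = ⌊$21,428/5⌋ = $4,285 → take DB $5,607. Book value $16,821.
Year 3: DB = ⌊$16,821 × 150%/6⌋ = $4,205; SL = ⌊$15,821/4⌋ = $3,955 → take DB $4,205. Book value $12,616.
Year 4: DB = ⌊$12,616 × 150%/6⌋ = $3,154; SL = ⌊$11,616/3⌋ = $3,872 → take SL $3,872. Book value $8,744.
Accumulated through year 4 = $29,904 − $8,744 = $21,160.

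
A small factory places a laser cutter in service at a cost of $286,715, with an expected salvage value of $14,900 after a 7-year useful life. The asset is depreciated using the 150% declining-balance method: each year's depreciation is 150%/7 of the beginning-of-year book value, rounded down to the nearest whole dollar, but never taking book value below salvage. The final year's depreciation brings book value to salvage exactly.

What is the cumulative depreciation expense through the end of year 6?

$219,254

Depreciable base = $286,715 − $14,900 = $271,815.
Year 1: ⌊$286,715 × 150%/7⌋ = $61,438. Book value $225,277.
Year 2: ⌊$225,277 × 150%/7⌋ = $48,273. Book value $177,004.
Year 3: ⌊$177,004 × 150%/7⌋ = $37,929. Book value $139,075.
Year 4: ⌊$139,075 × 150%/7⌋ = $29,801. Book value $109,274.
Year 5: ⌊$109,274 × 150%/7⌋ = $23,415. Book value $85,859.
Year 6: ⌊$85,859 × 150%/7⌋ = $18,398. Book value $67,461.
Accumulated through year 6 = $286,715 − $67,461 = $219,254.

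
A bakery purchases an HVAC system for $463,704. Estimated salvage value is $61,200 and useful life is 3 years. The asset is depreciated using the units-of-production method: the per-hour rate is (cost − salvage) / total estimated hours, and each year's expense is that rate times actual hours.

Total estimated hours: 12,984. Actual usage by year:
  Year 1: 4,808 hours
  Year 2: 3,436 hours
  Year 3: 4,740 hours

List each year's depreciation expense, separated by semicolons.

Depreciable base = $463,704 − $61,200 = $402,504.
Rate = $402,504 / 12,984 hours = $31 per hour.
Year 1: 4,808 × $31 = $149,048. Book value $314,656.
Year 2: 3,436 × $31 = $106,516. Book value $208,140.
Year 3: 4,740 × $31 = $146,940. Book value $61,200.

$149,048; $106,516; $146,940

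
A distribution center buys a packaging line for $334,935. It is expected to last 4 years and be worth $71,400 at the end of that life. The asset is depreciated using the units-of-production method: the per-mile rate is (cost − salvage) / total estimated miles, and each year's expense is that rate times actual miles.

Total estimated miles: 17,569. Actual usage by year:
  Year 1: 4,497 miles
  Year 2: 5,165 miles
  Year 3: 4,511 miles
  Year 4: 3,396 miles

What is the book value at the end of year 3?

Depreciable base = $334,935 − $71,400 = $263,535.
Rate = $263,535 / 17,569 miles = $15 per mile.
Year 1: 4,497 × $15 = $67,455. Book value $267,480.
Year 2: 5,165 × $15 = $77,475. Book value $190,005.
Year 3: 4,511 × $15 = $67,665. Book value $122,340.

$122,340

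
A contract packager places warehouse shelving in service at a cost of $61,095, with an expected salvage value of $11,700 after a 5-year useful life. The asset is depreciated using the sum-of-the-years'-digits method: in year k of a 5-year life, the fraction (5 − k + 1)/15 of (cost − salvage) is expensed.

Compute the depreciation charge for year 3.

Depreciable base = $61,095 − $11,700 = $49,395.
Sum of the years' digits = 5+4+3+2+1 = 15.
Year 1: $49,395 × 5/15 = $16,465. Book value $44,630.
Year 2: $49,395 × 4/15 = $13,172. Book value $31,458.
Year 3: $49,395 × 3/15 = $9,879. Book value $21,579.

$9,879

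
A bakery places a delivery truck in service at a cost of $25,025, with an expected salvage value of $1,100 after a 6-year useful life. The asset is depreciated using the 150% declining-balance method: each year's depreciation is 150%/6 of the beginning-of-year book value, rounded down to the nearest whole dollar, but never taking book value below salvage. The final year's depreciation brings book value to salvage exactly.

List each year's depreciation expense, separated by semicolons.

Depreciable base = $25,025 − $1,100 = $23,925.
Year 1: ⌊$25,025 × 150%/6⌋ = $6,256. Book value $18,769.
Year 2: ⌊$18,769 × 150%/6⌋ = $4,692. Book value $14,077.
Year 3: ⌊$14,077 × 150%/6⌋ = $3,519. Book value $10,558.
Year 4: ⌊$10,558 × 150%/6⌋ = $2,639. Book value $7,919.
Year 5: ⌊$7,919 × 150%/6⌋ = $1,979. Book value $5,940.
Year 6 (final): $5,940 − $1,100 = $4,840. Book value $1,100.

$6,256; $4,692; $3,519; $2,639; $1,979; $4,840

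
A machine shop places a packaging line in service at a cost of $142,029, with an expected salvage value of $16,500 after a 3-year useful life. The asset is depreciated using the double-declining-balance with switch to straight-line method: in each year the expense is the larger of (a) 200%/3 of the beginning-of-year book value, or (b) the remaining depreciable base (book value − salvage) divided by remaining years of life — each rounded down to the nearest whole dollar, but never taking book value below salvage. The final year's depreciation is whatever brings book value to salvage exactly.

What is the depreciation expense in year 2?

Depreciable base = $142,029 − $16,500 = $125,529.
Year 1: DB = ⌊$142,029 × 200%/3⌋ = $94,686; SL = ⌊$125,529/3⌋ = $41,843 → take DB $94,686. Book value $47,343.
Year 2: DB = ⌊$47,343 × 200%/3⌋ = $31,562; SL = ⌊$30,843/2⌋ = $15,421 → take DB $31,562, capped at $30,843. Book value $16,500.

$30,843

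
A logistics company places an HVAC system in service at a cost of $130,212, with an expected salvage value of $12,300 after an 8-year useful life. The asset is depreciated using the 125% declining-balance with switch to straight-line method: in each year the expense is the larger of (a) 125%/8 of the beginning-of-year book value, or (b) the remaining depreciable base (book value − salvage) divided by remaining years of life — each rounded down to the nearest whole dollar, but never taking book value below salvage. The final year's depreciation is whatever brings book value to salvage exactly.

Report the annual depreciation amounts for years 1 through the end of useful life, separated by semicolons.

$20,345; $17,166; $14,484; $13,183; $13,183; $13,183; $13,184; $13,184

Depreciable base = $130,212 − $12,300 = $117,912.
Year 1: DB = ⌊$130,212 × 125%/8⌋ = $20,345; SL = ⌊$117,912/8⌋ = $14,739 → take DB $20,345. Book value $109,867.
Year 2: DB = ⌊$109,867 × 125%/8⌋ = $17,166; SL = ⌊$97,567/7⌋ = $13,938 → take DB $17,166. Book value $92,701.
Year 3: DB = ⌊$92,701 × 125%/8⌋ = $14,484; SL = ⌊$80,401/6⌋ = $13,400 → take DB $14,484. Book value $78,217.
Year 4: DB = ⌊$78,217 × 125%/8⌋ = $12,221; SL = ⌊$65,917/5⌋ = $13,183 → take SL $13,183. Book value $65,034.
Year 5: DB = ⌊$65,034 × 125%/8⌋ = $10,161; SL = ⌊$52,734/4⌋ = $13,183 → take SL $13,183. Book value $51,851.
Year 6: DB = ⌊$51,851 × 125%/8⌋ = $8,101; SL = ⌊$39,551/3⌋ = $13,183 → take SL $13,183. Book value $38,668.
Year 7: DB = ⌊$38,668 × 125%/8⌋ = $6,041; SL = ⌊$26,368/2⌋ = $13,184 → take SL $13,184. Book value $25,484.
Year 8 (final): $25,484 − $12,300 = $13,184. Book value $12,300.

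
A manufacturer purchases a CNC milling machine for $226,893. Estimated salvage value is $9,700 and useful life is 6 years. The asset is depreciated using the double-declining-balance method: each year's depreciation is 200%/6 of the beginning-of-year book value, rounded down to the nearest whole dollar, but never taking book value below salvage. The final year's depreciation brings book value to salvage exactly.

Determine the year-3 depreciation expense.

Depreciable base = $226,893 − $9,700 = $217,193.
Year 1: ⌊$226,893 × 200%/6⌋ = $75,631. Book value $151,262.
Year 2: ⌊$151,262 × 200%/6⌋ = $50,420. Book value $100,842.
Year 3: ⌊$100,842 × 200%/6⌋ = $33,614. Book value $67,228.

$33,614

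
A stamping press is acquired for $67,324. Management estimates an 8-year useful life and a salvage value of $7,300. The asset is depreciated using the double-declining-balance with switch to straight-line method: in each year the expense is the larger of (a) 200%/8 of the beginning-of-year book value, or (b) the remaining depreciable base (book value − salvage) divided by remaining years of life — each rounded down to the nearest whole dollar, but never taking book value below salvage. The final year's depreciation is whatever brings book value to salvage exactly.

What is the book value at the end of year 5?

$15,978

Depreciable base = $67,324 − $7,300 = $60,024.
Year 1: DB = ⌊$67,324 × 200%/8⌋ = $16,831; SL = ⌊$60,024/8⌋ = $7,503 → take DB $16,831. Book value $50,493.
Year 2: DB = ⌊$50,493 × 200%/8⌋ = $12,623; SL = ⌊$43,193/7⌋ = $6,170 → take DB $12,623. Book value $37,870.
Year 3: DB = ⌊$37,870 × 200%/8⌋ = $9,467; SL = ⌊$30,570/6⌋ = $5,095 → take DB $9,467. Book value $28,403.
Year 4: DB = ⌊$28,403 × 200%/8⌋ = $7,100; SL = ⌊$21,103/5⌋ = $4,220 → take DB $7,100. Book value $21,303.
Year 5: DB = ⌊$21,303 × 200%/8⌋ = $5,325; SL = ⌊$14,003/4⌋ = $3,500 → take DB $5,325. Book value $15,978.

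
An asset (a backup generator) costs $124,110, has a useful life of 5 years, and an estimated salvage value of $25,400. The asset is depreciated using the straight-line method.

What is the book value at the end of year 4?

$45,142

Depreciable base = $124,110 − $25,400 = $98,710.
Annual expense = $98,710 / 5 = $19,742.
End of year 1: book value $104,368.
End of year 2: book value $84,626.
End of year 3: book value $64,884.
End of year 4: book value $45,142.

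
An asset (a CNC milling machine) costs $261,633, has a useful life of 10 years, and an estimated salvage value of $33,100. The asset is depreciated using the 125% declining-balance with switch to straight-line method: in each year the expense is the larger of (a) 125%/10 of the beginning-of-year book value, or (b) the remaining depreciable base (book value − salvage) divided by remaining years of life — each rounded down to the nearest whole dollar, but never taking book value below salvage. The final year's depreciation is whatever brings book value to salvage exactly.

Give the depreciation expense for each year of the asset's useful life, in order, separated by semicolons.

Depreciable base = $261,633 − $33,100 = $228,533.
Year 1: DB = ⌊$261,633 × 125%/10⌋ = $32,704; SL = ⌊$228,533/10⌋ = $22,853 → take DB $32,704. Book value $228,929.
Year 2: DB = ⌊$228,929 × 125%/10⌋ = $28,616; SL = ⌊$195,829/9⌋ = $21,758 → take DB $28,616. Book value $200,313.
Year 3: DB = ⌊$200,313 × 125%/10⌋ = $25,039; SL = ⌊$167,213/8⌋ = $20,901 → take DB $25,039. Book value $175,274.
Year 4: DB = ⌊$175,274 × 125%/10⌋ = $21,909; SL = ⌊$142,174/7⌋ = $20,310 → take DB $21,909. Book value $153,365.
Year 5: DB = ⌊$153,365 × 125%/10⌋ = $19,170; SL = ⌊$120,265/6⌋ = $20,044 → take SL $20,044. Book value $133,321.
Year 6: DB = ⌊$133,321 × 125%/10⌋ = $16,665; SL = ⌊$100,221/5⌋ = $20,044 → take SL $20,044. Book value $113,277.
Year 7: DB = ⌊$113,277 × 125%/10⌋ = $14,159; SL = ⌊$80,177/4⌋ = $20,044 → take SL $20,044. Book value $93,233.
Year 8: DB = ⌊$93,233 × 125%/10⌋ = $11,654; SL = ⌊$60,133/3⌋ = $20,044 → take SL $20,044. Book value $73,189.
Year 9: DB = ⌊$73,189 × 125%/10⌋ = $9,148; SL = ⌊$40,089/2⌋ = $20,044 → take SL $20,044. Book value $53,145.
Year 10 (final): $53,145 − $33,100 = $20,045. Book value $33,100.

$32,704; $28,616; $25,039; $21,909; $20,044; $20,044; $20,044; $20,044; $20,044; $20,045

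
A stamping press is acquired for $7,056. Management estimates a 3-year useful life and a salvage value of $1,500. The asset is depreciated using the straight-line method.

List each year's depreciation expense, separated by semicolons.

Depreciable base = $7,056 − $1,500 = $5,556.
Annual expense = $5,556 / 3 = $1,852.
End of year 1: book value $5,204.
End of year 2: book value $3,352.
End of year 3: book value $1,500.

$1,852; $1,852; $1,852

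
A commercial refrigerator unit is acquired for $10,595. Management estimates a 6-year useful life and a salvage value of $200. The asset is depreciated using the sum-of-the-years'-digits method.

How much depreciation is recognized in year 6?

Depreciable base = $10,595 − $200 = $10,395.
Sum of the years' digits = 6+5+4+3+2+1 = 21.
Year 1: $10,395 × 6/21 = $2,970. Book value $7,625.
Year 2: $10,395 × 5/21 = $2,475. Book value $5,150.
Year 3: $10,395 × 4/21 = $1,980. Book value $3,170.
Year 4: $10,395 × 3/21 = $1,485. Book value $1,685.
Year 5: $10,395 × 2/21 = $990. Book value $695.
Year 6: $10,395 × 1/21 = $495. Book value $200.

$495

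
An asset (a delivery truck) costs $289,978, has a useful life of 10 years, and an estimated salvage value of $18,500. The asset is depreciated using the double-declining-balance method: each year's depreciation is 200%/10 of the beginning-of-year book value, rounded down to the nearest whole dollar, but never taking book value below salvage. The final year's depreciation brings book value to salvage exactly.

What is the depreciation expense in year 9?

Depreciable base = $289,978 − $18,500 = $271,478.
Year 1: ⌊$289,978 × 200%/10⌋ = $57,995. Book value $231,983.
Year 2: ⌊$231,983 × 200%/10⌋ = $46,396. Book value $185,587.
Year 3: ⌊$185,587 × 200%/10⌋ = $37,117. Book value $148,470.
Year 4: ⌊$148,470 × 200%/10⌋ = $29,694. Book value $118,776.
Year 5: ⌊$118,776 × 200%/10⌋ = $23,755. Book value $95,021.
Year 6: ⌊$95,021 × 200%/10⌋ = $19,004. Book value $76,017.
Year 7: ⌊$76,017 × 200%/10⌋ = $15,203. Book value $60,814.
Year 8: ⌊$60,814 × 200%/10⌋ = $12,162. Book value $48,652.
Year 9: ⌊$48,652 × 200%/10⌋ = $9,730. Book value $38,922.

$9,730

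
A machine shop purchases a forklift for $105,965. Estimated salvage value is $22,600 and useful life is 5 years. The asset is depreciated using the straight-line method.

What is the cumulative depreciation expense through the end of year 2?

Depreciable base = $105,965 − $22,600 = $83,365.
Annual expense = $83,365 / 5 = $16,673.
End of year 1: book value $89,292.
End of year 2: book value $72,619.
Accumulated through year 2 = $105,965 − $72,619 = $33,346.

$33,346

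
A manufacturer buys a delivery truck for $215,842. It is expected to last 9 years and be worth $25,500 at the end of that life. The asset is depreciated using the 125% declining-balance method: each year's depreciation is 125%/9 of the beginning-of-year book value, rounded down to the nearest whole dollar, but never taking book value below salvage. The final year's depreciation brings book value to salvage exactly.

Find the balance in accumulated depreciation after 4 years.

$97,162

Depreciable base = $215,842 − $25,500 = $190,342.
Year 1: ⌊$215,842 × 125%/9⌋ = $29,978. Book value $185,864.
Year 2: ⌊$185,864 × 125%/9⌋ = $25,814. Book value $160,050.
Year 3: ⌊$160,050 × 125%/9⌋ = $22,229. Book value $137,821.
Year 4: ⌊$137,821 × 125%/9⌋ = $19,141. Book value $118,680.
Accumulated through year 4 = $215,842 − $118,680 = $97,162.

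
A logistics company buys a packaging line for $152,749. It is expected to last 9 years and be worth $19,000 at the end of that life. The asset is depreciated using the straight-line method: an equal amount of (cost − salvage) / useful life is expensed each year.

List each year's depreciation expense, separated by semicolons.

Depreciable base = $152,749 − $19,000 = $133,749.
Annual expense = $133,749 / 9 = $14,861.
End of year 1: book value $137,888.
End of year 2: book value $123,027.
End of year 3: book value $108,166.
End of year 4: book value $93,305.
End of year 5: book value $78,444.
End of year 6: book value $63,583.
End of year 7: book value $48,722.
End of year 8: book value $33,861.
End of year 9: book value $19,000.

$14,861; $14,861; $14,861; $14,861; $14,861; $14,861; $14,861; $14,861; $14,861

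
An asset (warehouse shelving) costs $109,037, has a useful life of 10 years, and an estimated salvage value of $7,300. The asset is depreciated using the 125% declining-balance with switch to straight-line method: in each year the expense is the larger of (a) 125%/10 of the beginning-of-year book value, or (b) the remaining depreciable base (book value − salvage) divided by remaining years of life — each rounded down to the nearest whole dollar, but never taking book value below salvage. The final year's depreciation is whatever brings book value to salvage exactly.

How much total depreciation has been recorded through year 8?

$82,951

Depreciable base = $109,037 − $7,300 = $101,737.
Year 1: DB = ⌊$109,037 × 125%/10⌋ = $13,629; SL = ⌊$101,737/10⌋ = $10,173 → take DB $13,629. Book value $95,408.
Year 2: DB = ⌊$95,408 × 125%/10⌋ = $11,926; SL = ⌊$88,108/9⌋ = $9,789 → take DB $11,926. Book value $83,482.
Year 3: DB = ⌊$83,482 × 125%/10⌋ = $10,435; SL = ⌊$76,182/8⌋ = $9,522 → take DB $10,435. Book value $73,047.
Year 4: DB = ⌊$73,047 × 125%/10⌋ = $9,130; SL = ⌊$65,747/7⌋ = $9,392 → take SL $9,392. Book value $63,655.
Year 5: DB = ⌊$63,655 × 125%/10⌋ = $7,956; SL = ⌊$56,355/6⌋ = $9,392 → take SL $9,392. Book value $54,263.
Year 6: DB = ⌊$54,263 × 125%/10⌋ = $6,782; SL = ⌊$46,963/5⌋ = $9,392 → take SL $9,392. Book value $44,871.
Year 7: DB = ⌊$44,871 × 125%/10⌋ = $5,608; SL = ⌊$37,571/4⌋ = $9,392 → take SL $9,392. Book value $35,479.
Year 8: DB = ⌊$35,479 × 125%/10⌋ = $4,434; SL = ⌊$28,179/3⌋ = $9,393 → take SL $9,393. Book value $26,086.
Accumulated through year 8 = $109,037 − $26,086 = $82,951.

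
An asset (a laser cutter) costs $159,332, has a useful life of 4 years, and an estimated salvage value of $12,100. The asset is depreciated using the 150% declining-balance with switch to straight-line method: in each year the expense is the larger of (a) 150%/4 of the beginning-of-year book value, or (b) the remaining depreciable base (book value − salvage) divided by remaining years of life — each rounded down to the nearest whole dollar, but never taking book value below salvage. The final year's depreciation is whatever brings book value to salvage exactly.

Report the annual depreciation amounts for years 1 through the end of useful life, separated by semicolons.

Depreciable base = $159,332 − $12,100 = $147,232.
Year 1: DB = ⌊$159,332 × 150%/4⌋ = $59,749; SL = ⌊$147,232/4⌋ = $36,808 → take DB $59,749. Book value $99,583.
Year 2: DB = ⌊$99,583 × 150%/4⌋ = $37,343; SL = ⌊$87,483/3⌋ = $29,161 → take DB $37,343. Book value $62,240.
Year 3: DB = ⌊$62,240 × 150%/4⌋ = $23,340; SL = ⌊$50,140/2⌋ = $25,070 → take SL $25,070. Book value $37,170.
Year 4 (final): $37,170 − $12,100 = $25,070. Book value $12,100.

$59,749; $37,343; $25,070; $25,070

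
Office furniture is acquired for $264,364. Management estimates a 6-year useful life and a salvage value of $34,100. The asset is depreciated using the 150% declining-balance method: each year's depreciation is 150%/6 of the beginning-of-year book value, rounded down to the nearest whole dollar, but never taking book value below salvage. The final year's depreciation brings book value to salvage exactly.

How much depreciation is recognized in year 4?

$27,882

Depreciable base = $264,364 − $34,100 = $230,264.
Year 1: ⌊$264,364 × 150%/6⌋ = $66,091. Book value $198,273.
Year 2: ⌊$198,273 × 150%/6⌋ = $49,568. Book value $148,705.
Year 3: ⌊$148,705 × 150%/6⌋ = $37,176. Book value $111,529.
Year 4: ⌊$111,529 × 150%/6⌋ = $27,882. Book value $83,647.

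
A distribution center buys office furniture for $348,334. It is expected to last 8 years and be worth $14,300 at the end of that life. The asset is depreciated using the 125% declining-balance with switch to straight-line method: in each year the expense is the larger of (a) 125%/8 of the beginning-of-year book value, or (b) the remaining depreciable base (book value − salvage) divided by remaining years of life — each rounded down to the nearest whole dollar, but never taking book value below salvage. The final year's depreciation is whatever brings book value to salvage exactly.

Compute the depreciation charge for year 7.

$38,948

Depreciable base = $348,334 − $14,300 = $334,034.
Year 1: DB = ⌊$348,334 × 125%/8⌋ = $54,427; SL = ⌊$334,034/8⌋ = $41,754 → take DB $54,427. Book value $293,907.
Year 2: DB = ⌊$293,907 × 125%/8⌋ = $45,922; SL = ⌊$279,607/7⌋ = $39,943 → take DB $45,922. Book value $247,985.
Year 3: DB = ⌊$247,985 × 125%/8⌋ = $38,747; SL = ⌊$233,685/6⌋ = $38,947 → take SL $38,947. Book value $209,038.
Year 4: DB = ⌊$209,038 × 125%/8⌋ = $32,662; SL = ⌊$194,738/5⌋ = $38,947 → take SL $38,947. Book value $170,091.
Year 5: DB = ⌊$170,091 × 125%/8⌋ = $26,576; SL = ⌊$155,791/4⌋ = $38,947 → take SL $38,947. Book value $131,144.
Year 6: DB = ⌊$131,144 × 125%/8⌋ = $20,491; SL = ⌊$116,844/3⌋ = $38,948 → take SL $38,948. Book value $92,196.
Year 7: DB = ⌊$92,196 × 125%/8⌋ = $14,405; SL = ⌊$77,896/2⌋ = $38,948 → take SL $38,948. Book value $53,248.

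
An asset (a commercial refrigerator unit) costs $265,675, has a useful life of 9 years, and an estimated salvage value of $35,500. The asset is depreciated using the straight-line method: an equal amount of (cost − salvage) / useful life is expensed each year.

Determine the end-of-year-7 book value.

$86,650

Depreciable base = $265,675 − $35,500 = $230,175.
Annual expense = $230,175 / 9 = $25,575.
End of year 1: book value $240,100.
End of year 2: book value $214,525.
End of year 3: book value $188,950.
End of year 4: book value $163,375.
End of year 5: book value $137,800.
End of year 6: book value $112,225.
End of year 7: book value $86,650.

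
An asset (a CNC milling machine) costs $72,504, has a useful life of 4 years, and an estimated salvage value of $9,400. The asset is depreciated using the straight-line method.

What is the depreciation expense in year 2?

Depreciable base = $72,504 − $9,400 = $63,104.
Annual expense = $63,104 / 4 = $15,776.

$15,776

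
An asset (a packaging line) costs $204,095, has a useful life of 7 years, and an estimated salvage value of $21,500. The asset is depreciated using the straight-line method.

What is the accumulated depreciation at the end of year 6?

Depreciable base = $204,095 − $21,500 = $182,595.
Annual expense = $182,595 / 7 = $26,085.
End of year 1: book value $178,010.
End of year 2: book value $151,925.
End of year 3: book value $125,840.
End of year 4: book value $99,755.
End of year 5: book value $73,670.
End of year 6: book value $47,585.
Accumulated through year 6 = $204,095 − $47,585 = $156,510.

$156,510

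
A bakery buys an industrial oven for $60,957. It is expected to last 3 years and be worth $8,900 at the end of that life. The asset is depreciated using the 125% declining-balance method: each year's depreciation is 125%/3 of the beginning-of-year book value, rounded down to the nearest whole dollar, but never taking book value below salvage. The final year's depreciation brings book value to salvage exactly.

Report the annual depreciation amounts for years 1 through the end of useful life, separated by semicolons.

$25,398; $14,816; $11,843

Depreciable base = $60,957 − $8,900 = $52,057.
Year 1: ⌊$60,957 × 125%/3⌋ = $25,398. Book value $35,559.
Year 2: ⌊$35,559 × 125%/3⌋ = $14,816. Book value $20,743.
Year 3 (final): $20,743 − $8,900 = $11,843. Book value $8,900.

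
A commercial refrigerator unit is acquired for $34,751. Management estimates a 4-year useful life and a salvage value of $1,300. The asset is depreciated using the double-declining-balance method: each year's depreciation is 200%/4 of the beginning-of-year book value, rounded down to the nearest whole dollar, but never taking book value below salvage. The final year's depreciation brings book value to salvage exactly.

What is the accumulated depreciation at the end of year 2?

$26,063

Depreciable base = $34,751 − $1,300 = $33,451.
Year 1: ⌊$34,751 × 200%/4⌋ = $17,375. Book value $17,376.
Year 2: ⌊$17,376 × 200%/4⌋ = $8,688. Book value $8,688.
Accumulated through year 2 = $34,751 − $8,688 = $26,063.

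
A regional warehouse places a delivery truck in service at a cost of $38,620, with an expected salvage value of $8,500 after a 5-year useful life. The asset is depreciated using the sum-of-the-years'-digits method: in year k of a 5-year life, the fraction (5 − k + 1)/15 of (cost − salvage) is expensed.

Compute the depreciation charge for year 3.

$6,024

Depreciable base = $38,620 − $8,500 = $30,120.
Sum of the years' digits = 5+4+3+2+1 = 15.
Year 1: $30,120 × 5/15 = $10,040. Book value $28,580.
Year 2: $30,120 × 4/15 = $8,032. Book value $20,548.
Year 3: $30,120 × 3/15 = $6,024. Book value $14,524.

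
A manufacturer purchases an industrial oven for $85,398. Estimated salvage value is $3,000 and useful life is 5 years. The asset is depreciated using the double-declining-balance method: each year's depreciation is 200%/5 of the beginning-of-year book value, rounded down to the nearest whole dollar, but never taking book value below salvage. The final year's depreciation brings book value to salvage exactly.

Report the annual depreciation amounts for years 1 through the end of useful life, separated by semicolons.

$34,159; $20,495; $12,297; $7,378; $8,069

Depreciable base = $85,398 − $3,000 = $82,398.
Year 1: ⌊$85,398 × 200%/5⌋ = $34,159. Book value $51,239.
Year 2: ⌊$51,239 × 200%/5⌋ = $20,495. Book value $30,744.
Year 3: ⌊$30,744 × 200%/5⌋ = $12,297. Book value $18,447.
Year 4: ⌊$18,447 × 200%/5⌋ = $7,378. Book value $11,069.
Year 5 (final): $11,069 − $3,000 = $8,069. Book value $3,000.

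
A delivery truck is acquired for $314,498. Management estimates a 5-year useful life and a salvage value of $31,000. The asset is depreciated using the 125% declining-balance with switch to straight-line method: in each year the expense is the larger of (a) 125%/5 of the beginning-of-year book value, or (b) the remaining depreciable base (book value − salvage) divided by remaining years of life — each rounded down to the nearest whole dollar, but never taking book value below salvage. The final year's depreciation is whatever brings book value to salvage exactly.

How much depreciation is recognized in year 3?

$48,635

Depreciable base = $314,498 − $31,000 = $283,498.
Year 1: DB = ⌊$314,498 × 125%/5⌋ = $78,624; SL = ⌊$283,498/5⌋ = $56,699 → take DB $78,624. Book value $235,874.
Year 2: DB = ⌊$235,874 × 125%/5⌋ = $58,968; SL = ⌊$204,874/4⌋ = $51,218 → take DB $58,968. Book value $176,906.
Year 3: DB = ⌊$176,906 × 125%/5⌋ = $44,226; SL = ⌊$145,906/3⌋ = $48,635 → take SL $48,635. Book value $128,271.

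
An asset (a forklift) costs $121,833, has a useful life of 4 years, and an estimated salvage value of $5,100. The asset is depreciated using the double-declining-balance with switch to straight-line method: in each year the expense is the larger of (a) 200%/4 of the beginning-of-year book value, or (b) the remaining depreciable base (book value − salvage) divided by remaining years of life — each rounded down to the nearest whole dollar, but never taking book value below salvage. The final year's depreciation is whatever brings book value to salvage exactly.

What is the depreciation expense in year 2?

Depreciable base = $121,833 − $5,100 = $116,733.
Year 1: DB = ⌊$121,833 × 200%/4⌋ = $60,916; SL = ⌊$116,733/4⌋ = $29,183 → take DB $60,916. Book value $60,917.
Year 2: DB = ⌊$60,917 × 200%/4⌋ = $30,458; SL = ⌊$55,817/3⌋ = $18,605 → take DB $30,458. Book value $30,459.

$30,458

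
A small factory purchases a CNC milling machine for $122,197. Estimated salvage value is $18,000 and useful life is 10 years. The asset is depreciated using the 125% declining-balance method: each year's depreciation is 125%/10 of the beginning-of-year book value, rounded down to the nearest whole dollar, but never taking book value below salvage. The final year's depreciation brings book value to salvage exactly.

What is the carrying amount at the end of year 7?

Depreciable base = $122,197 − $18,000 = $104,197.
Year 1: ⌊$122,197 × 125%/10⌋ = $15,274. Book value $106,923.
Year 2: ⌊$106,923 × 125%/10⌋ = $13,365. Book value $93,558.
Year 3: ⌊$93,558 × 125%/10⌋ = $11,694. Book value $81,864.
Year 4: ⌊$81,864 × 125%/10⌋ = $10,233. Book value $71,631.
Year 5: ⌊$71,631 × 125%/10⌋ = $8,953. Book value $62,678.
Year 6: ⌊$62,678 × 125%/10⌋ = $7,834. Book value $54,844.
Year 7: ⌊$54,844 × 125%/10⌋ = $6,855. Book value $47,989.

$47,989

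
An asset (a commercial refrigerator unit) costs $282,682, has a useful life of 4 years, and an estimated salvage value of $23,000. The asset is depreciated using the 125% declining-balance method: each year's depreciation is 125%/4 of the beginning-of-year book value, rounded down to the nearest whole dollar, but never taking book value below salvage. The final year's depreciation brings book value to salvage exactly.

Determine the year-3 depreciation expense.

Depreciable base = $282,682 − $23,000 = $259,682.
Year 1: ⌊$282,682 × 125%/4⌋ = $88,338. Book value $194,344.
Year 2: ⌊$194,344 × 125%/4⌋ = $60,732. Book value $133,612.
Year 3: ⌊$133,612 × 125%/4⌋ = $41,753. Book value $91,859.

$41,753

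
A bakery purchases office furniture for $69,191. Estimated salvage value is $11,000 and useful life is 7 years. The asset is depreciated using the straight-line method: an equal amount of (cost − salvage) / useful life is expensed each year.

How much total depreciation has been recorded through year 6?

Depreciable base = $69,191 − $11,000 = $58,191.
Annual expense = $58,191 / 7 = $8,313.
End of year 1: book value $60,878.
End of year 2: book value $52,565.
End of year 3: book value $44,252.
End of year 4: book value $35,939.
End of year 5: book value $27,626.
End of year 6: book value $19,313.
Accumulated through year 6 = $69,191 − $19,313 = $49,878.

$49,878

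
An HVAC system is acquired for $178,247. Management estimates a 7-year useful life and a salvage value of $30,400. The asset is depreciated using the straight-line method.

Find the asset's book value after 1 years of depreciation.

$157,126

Depreciable base = $178,247 − $30,400 = $147,847.
Annual expense = $147,847 / 7 = $21,121.
End of year 1: book value $157,126.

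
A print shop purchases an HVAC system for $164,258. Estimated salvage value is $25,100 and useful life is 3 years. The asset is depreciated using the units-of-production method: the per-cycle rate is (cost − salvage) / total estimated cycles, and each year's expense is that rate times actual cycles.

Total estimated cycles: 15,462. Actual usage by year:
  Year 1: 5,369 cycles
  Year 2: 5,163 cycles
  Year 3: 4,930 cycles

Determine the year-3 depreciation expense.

Depreciable base = $164,258 − $25,100 = $139,158.
Rate = $139,158 / 15,462 cycles = $9 per cycle.
Year 1: 5,369 × $9 = $48,321. Book value $115,937.
Year 2: 5,163 × $9 = $46,467. Book value $69,470.
Year 3: 4,930 × $9 = $44,370. Book value $25,100.

$44,370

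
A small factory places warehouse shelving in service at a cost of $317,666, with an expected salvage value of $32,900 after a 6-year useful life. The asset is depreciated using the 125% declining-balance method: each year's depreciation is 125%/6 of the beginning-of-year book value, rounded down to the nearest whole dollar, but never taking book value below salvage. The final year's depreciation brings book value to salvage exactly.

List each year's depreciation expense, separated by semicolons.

$66,180; $52,392; $41,477; $32,836; $25,996; $65,885

Depreciable base = $317,666 − $32,900 = $284,766.
Year 1: ⌊$317,666 × 125%/6⌋ = $66,180. Book value $251,486.
Year 2: ⌊$251,486 × 125%/6⌋ = $52,392. Book value $199,094.
Year 3: ⌊$199,094 × 125%/6⌋ = $41,477. Book value $157,617.
Year 4: ⌊$157,617 × 125%/6⌋ = $32,836. Book value $124,781.
Year 5: ⌊$124,781 × 125%/6⌋ = $25,996. Book value $98,785.
Year 6 (final): $98,785 − $32,900 = $65,885. Book value $32,900.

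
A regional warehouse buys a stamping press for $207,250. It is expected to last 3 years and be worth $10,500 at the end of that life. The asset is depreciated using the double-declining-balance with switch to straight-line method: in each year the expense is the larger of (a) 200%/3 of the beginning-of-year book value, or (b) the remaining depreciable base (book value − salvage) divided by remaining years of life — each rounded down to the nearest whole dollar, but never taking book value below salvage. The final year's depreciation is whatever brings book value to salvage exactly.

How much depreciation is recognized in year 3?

Depreciable base = $207,250 − $10,500 = $196,750.
Year 1: DB = ⌊$207,250 × 200%/3⌋ = $138,166; SL = ⌊$196,750/3⌋ = $65,583 → take DB $138,166. Book value $69,084.
Year 2: DB = ⌊$69,084 × 200%/3⌋ = $46,056; SL = ⌊$58,584/2⌋ = $29,292 → take DB $46,056. Book value $23,028.
Year 3 (final): $23,028 − $10,500 = $12,528. Book value $10,500.

$12,528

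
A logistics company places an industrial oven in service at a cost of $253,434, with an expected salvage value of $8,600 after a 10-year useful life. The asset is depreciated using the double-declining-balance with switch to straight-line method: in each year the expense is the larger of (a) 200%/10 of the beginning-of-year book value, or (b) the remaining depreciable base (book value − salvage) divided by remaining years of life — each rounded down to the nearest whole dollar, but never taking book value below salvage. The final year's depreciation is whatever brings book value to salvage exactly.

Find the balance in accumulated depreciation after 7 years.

Depreciable base = $253,434 − $8,600 = $244,834.
Year 1: DB = ⌊$253,434 × 200%/10⌋ = $50,686; SL = ⌊$244,834/10⌋ = $24,483 → take DB $50,686. Book value $202,748.
Year 2: DB = ⌊$202,748 × 200%/10⌋ = $40,549; SL = ⌊$194,148/9⌋ = $21,572 → take DB $40,549. Book value $162,199.
Year 3: DB = ⌊$162,199 × 200%/10⌋ = $32,439; SL = ⌊$153,599/8⌋ = $19,199 → take DB $32,439. Book value $129,760.
Year 4: DB = ⌊$129,760 × 200%/10⌋ = $25,952; SL = ⌊$121,160/7⌋ = $17,308 → take DB $25,952. Book value $103,808.
Year 5: DB = ⌊$103,808 × 200%/10⌋ = $20,761; SL = ⌊$95,208/6⌋ = $15,868 → take DB $20,761. Book value $83,047.
Year 6: DB = ⌊$83,047 × 200%/10⌋ = $16,609; SL = ⌊$74,447/5⌋ = $14,889 → take DB $16,609. Book value $66,438.
Year 7: DB = ⌊$66,438 × 200%/10⌋ = $13,287; SL = ⌊$57,838/4⌋ = $14,459 → take SL $14,459. Book value $51,979.
Accumulated through year 7 = $253,434 − $51,979 = $201,455.

$201,455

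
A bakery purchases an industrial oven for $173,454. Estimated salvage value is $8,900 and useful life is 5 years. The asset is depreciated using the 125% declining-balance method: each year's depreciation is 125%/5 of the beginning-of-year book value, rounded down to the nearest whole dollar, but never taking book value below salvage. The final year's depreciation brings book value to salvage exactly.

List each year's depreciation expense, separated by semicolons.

Depreciable base = $173,454 − $8,900 = $164,554.
Year 1: ⌊$173,454 × 125%/5⌋ = $43,363. Book value $130,091.
Year 2: ⌊$130,091 × 125%/5⌋ = $32,522. Book value $97,569.
Year 3: ⌊$97,569 × 125%/5⌋ = $24,392. Book value $73,177.
Year 4: ⌊$73,177 × 125%/5⌋ = $18,294. Book value $54,883.
Year 5 (final): $54,883 − $8,900 = $45,983. Book value $8,900.

$43,363; $32,522; $24,392; $18,294; $45,983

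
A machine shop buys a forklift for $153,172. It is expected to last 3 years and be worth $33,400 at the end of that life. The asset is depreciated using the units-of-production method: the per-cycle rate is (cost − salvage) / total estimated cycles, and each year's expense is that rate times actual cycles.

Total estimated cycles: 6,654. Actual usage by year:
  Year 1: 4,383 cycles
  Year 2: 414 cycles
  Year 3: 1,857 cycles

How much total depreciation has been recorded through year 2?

Depreciable base = $153,172 − $33,400 = $119,772.
Rate = $119,772 / 6,654 cycles = $18 per cycle.
Year 1: 4,383 × $18 = $78,894. Book value $74,278.
Year 2: 414 × $18 = $7,452. Book value $66,826.
Accumulated through year 2 = $153,172 − $66,826 = $86,346.

$86,346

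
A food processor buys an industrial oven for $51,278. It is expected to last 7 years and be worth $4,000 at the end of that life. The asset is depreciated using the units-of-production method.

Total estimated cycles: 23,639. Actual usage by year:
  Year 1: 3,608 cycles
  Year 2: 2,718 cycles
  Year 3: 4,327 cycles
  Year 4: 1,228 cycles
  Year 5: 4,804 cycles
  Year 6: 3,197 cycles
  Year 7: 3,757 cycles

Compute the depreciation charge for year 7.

Depreciable base = $51,278 − $4,000 = $47,278.
Rate = $47,278 / 23,639 cycles = $2 per cycle.
Year 1: 3,608 × $2 = $7,216. Book value $44,062.
Year 2: 2,718 × $2 = $5,436. Book value $38,626.
Year 3: 4,327 × $2 = $8,654. Book value $29,972.
Year 4: 1,228 × $2 = $2,456. Book value $27,516.
Year 5: 4,804 × $2 = $9,608. Book value $17,908.
Year 6: 3,197 × $2 = $6,394. Book value $11,514.
Year 7: 3,757 × $2 = $7,514. Book value $4,000.

$7,514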